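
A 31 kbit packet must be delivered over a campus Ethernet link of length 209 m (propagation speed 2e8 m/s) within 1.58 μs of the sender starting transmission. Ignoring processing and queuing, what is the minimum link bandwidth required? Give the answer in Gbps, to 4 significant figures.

Propagation delay = 209 / 200000000 = 1.045 μs.
Transmission budget = 1.58 − 1.045 = 0.535 μs.
R ≥ L / t_tx = 31000 bits / 5.35e-07 s = 57.94 Gbps.

57.94 Gbps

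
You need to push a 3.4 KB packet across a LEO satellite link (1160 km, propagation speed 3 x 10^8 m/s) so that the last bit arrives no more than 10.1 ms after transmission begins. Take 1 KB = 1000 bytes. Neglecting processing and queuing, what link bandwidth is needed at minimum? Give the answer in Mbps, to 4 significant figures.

L = 27200 bits.
Propagation delay = 1160000 / 300000000 = 3.86667 ms.
Transmission budget = 10.1 − 3.86667 = 6.23333 ms.
R ≥ L / t_tx = 27200 bits / 0.00623333 s = 4.364 Mbps.

4.364 Mbps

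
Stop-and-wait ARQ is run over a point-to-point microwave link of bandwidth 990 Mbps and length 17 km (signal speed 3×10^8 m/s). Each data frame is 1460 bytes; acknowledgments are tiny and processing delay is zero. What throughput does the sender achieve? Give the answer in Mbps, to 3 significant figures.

93.3 Mbps

t_tx = L/R = 11680/990000000 = 1.1798e-05 s.
t_prop = 17000/300000000 = 5.66667e-05 s; RTT = 0.000113333 s.
Cycle = t_tx + RTT = 0.000125131 s.
Throughput = L / cycle = 11680 / 0.000125131 = 93.3 Mbps.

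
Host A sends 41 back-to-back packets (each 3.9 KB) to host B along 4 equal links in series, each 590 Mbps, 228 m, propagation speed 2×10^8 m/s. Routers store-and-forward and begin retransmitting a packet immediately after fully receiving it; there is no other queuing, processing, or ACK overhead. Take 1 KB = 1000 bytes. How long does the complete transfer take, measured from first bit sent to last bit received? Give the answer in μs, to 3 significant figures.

2330 μs

Per-hop transmission t_tx = L/R = 31200/590000000 = 52.8814 μs.
Per-hop propagation t_prop = 228/200000000 = 1.14 μs.
Pipeline fill: first packet needs 4·t_tx to clear all hops; remaining 40 packets each add one t_tx.
Total = (4+41-1)·t_tx + 4·t_prop = 44·52.8814 + 4·1.14 = 2330 μs.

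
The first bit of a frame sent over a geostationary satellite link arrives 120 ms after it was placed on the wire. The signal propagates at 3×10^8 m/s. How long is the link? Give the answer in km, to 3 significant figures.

d = s × t_prop = 300000000 × 0.12 = 36000 km.

36000 km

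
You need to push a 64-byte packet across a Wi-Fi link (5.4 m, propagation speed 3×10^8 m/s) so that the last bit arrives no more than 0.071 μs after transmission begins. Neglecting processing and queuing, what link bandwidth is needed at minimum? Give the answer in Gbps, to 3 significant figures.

9.66 Gbps

L = 512 bits.
Propagation delay = 5.4 / 300000000 = 0.018 μs.
Transmission budget = 0.071 − 0.018 = 0.053 μs.
R ≥ L / t_tx = 512 bits / 5.3e-08 s = 9.66 Gbps.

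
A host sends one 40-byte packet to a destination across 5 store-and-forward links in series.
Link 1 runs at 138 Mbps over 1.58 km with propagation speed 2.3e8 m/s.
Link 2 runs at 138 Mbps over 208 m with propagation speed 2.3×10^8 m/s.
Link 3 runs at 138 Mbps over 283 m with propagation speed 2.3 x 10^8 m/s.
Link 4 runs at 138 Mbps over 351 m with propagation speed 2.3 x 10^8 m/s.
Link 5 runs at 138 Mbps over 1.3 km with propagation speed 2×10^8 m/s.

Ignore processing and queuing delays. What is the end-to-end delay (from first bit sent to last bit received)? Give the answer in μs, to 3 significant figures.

28.6 μs

L = 40 × 8 = 320 bits.
Transmission delay per hop = L/R = 320/138000000 = 2.31884 μs; 5 hops → 11.5942 μs.
Propagation delays (d/s per hop): 6.86957, 0.904348, 1.23043, 1.52609, 6.5 μs; sum = 17.0304 μs.
End-to-end = 28.6 μs.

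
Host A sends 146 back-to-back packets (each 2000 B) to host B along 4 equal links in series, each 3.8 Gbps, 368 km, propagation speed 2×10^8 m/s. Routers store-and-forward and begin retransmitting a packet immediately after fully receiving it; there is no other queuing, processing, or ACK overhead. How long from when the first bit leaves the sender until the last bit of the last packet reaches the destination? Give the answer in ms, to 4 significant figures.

7.987 ms

Per-hop transmission t_tx = L/R = 16000/3800000000 = 0.00421053 ms.
Per-hop propagation t_prop = 368000/200000000 = 1.84 ms.
Pipeline fill: first packet needs 4·t_tx to clear all hops; remaining 145 packets each add one t_tx.
Total = (4+146-1)·t_tx + 4·t_prop = 149·0.00421053 + 4·1.84 = 7.987 ms.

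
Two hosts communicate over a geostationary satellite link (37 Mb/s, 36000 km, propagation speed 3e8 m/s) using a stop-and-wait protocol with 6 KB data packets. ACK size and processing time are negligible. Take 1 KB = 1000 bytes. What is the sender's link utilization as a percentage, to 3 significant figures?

t_tx = L/R = 48000/37000000 = 0.0012973 s.
t_prop = 36000000/300000000 = 0.12 s; RTT = 0.24 s.
Cycle = t_tx + RTT = 0.241297 s.
Utilization = t_tx / cycle = 0.0012973/0.241297 = 0.538 %.

0.538 %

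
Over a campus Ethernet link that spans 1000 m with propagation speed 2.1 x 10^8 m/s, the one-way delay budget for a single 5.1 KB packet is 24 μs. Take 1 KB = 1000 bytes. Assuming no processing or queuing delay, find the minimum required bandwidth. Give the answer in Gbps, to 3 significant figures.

L = 40800 bits.
Propagation delay = 1000 / 210000000 = 4.7619 μs.
Transmission budget = 24 − 4.7619 = 19.2381 μs.
R ≥ L / t_tx = 40800 bits / 1.92381e-05 s = 2.12 Gbps.

2.12 Gbps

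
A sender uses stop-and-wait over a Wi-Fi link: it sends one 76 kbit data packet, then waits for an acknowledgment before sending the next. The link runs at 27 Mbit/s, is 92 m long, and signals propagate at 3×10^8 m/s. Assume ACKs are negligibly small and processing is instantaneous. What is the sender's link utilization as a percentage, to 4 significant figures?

t_tx = L/R = 76000/27000000 = 0.00281481 s.
t_prop = 92/300000000 = 3.06667e-07 s; RTT = 6.13333e-07 s.
Cycle = t_tx + RTT = 0.00281543 s.
Utilization = t_tx / cycle = 0.00281481/0.00281543 = 99.98 %.

99.98 %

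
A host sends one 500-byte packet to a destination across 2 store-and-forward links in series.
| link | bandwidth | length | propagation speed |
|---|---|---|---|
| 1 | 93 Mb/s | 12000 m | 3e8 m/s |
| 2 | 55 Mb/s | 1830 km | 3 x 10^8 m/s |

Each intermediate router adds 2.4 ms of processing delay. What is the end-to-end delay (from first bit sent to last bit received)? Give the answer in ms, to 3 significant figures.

L = 500 × 8 = 4000 bits.
Transmission delays (L/R per hop): 0.0430108, 0.0727273 ms; sum = 0.115738 ms.
Propagation delays (d/s per hop): 0.04, 6.1 ms; sum = 6.14 ms.
Processing at 1 router(s): 1 × 2.4 ms = 2.4 ms.
End-to-end = 8.66 ms.

8.66 ms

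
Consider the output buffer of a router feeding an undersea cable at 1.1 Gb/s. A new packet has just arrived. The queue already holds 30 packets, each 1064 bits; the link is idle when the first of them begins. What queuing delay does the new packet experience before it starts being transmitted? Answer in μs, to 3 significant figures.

Each queued packet: L/R = 1064/1100000000 = 0.967273 μs.
30 queued → 29.0182 μs.
Queuing delay = 29.0 μs.

29.0 μs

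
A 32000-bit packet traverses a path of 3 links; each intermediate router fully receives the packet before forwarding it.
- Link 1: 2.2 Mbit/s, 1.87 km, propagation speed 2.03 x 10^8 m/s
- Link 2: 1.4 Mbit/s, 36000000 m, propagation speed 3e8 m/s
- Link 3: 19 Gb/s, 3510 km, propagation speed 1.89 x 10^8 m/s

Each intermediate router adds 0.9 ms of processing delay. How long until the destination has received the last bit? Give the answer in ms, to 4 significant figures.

Transmission delays (L/R per hop): 14.5455, 22.8571, 0.00168421 ms; sum = 37.4043 ms.
Propagation delays (d/s per hop): 0.00921182, 120, 18.5714 ms; sum = 138.581 ms.
Processing at 2 router(s): 2 × 0.9 ms = 1.8 ms.
End-to-end = 177.8 ms.

177.8 ms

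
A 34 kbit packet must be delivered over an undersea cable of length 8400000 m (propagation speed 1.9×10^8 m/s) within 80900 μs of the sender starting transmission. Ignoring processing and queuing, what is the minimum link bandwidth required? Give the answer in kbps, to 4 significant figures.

Propagation delay = 8400000 / 190000000 = 44210.5 μs.
Transmission budget = 80900 − 44210.5 = 36689.5 μs.
R ≥ L / t_tx = 34000 bits / 0.0366895 s = 926.7 kbps.

926.7 kbps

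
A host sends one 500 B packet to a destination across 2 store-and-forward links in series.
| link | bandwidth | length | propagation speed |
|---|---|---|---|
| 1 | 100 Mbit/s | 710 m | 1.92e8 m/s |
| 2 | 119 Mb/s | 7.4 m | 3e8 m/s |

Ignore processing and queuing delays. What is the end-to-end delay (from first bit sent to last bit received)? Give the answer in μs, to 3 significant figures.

77.3 μs

L = 500 × 8 = 4000 bits.
Transmission delays (L/R per hop): 40, 33.6134 μs; sum = 73.6134 μs.
Propagation delays (d/s per hop): 3.69792, 0.0246667 μs; sum = 3.72258 μs.
End-to-end = 77.3 μs.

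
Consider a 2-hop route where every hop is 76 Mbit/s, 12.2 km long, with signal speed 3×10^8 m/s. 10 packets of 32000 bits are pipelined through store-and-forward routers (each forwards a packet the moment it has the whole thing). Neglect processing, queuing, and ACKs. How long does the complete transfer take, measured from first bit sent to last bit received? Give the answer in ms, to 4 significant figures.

4.713 ms

Per-hop transmission t_tx = L/R = 32000/76000000 = 0.421053 ms.
Per-hop propagation t_prop = 12200/300000000 = 0.0406667 ms.
Pipeline fill: first packet needs 2·t_tx to clear all hops; remaining 9 packets each add one t_tx.
Total = (2+10-1)·t_tx + 2·t_prop = 11·0.421053 + 2·0.0406667 = 4.713 ms.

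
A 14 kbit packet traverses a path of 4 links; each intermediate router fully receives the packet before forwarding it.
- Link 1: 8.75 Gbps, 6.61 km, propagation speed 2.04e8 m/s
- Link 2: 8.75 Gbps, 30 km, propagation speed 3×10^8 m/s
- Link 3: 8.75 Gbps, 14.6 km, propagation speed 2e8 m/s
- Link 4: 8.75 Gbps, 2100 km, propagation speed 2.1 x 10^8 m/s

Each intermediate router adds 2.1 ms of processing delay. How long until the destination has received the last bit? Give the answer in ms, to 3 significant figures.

16.5 ms

L = 14000 bits.
Transmission delay per hop = L/R = 14000/8750000000 = 0.0016 ms; 4 hops → 0.0064 ms.
Propagation delays (d/s per hop): 0.032402, 0.1, 0.073, 10 ms; sum = 10.2054 ms.
Processing at 3 router(s): 3 × 2.1 ms = 6.3 ms.
End-to-end = 16.5 ms.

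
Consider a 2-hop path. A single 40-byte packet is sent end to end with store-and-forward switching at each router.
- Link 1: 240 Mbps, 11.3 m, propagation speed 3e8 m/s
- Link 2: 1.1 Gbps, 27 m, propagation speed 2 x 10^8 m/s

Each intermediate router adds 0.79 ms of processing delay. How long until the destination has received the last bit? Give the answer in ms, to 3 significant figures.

0.792 ms

L = 40 × 8 = 320 bits.
Transmission delays (L/R per hop): 0.00133333, 0.000290909 ms; sum = 0.00162424 ms.
Propagation delays (d/s per hop): 3.76667e-05, 0.000135 ms; sum = 0.000172667 ms.
Processing at 1 router(s): 1 × 0.79 ms = 0.79 ms.
End-to-end = 0.792 ms.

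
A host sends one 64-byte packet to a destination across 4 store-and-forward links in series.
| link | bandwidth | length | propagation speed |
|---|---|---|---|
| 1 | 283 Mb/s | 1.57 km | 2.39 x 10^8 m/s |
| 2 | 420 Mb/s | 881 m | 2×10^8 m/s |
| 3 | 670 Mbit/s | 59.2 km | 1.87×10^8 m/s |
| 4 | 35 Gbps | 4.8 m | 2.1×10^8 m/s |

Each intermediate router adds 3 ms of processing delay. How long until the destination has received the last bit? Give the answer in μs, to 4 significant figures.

L = 64 × 8 = 512 bits.
Transmission delays (L/R per hop): 1.80919, 1.21905, 0.764179, 0.0146286 μs; sum = 3.80704 μs.
Propagation delays (d/s per hop): 6.56904, 4.405, 316.578, 0.0228571 μs; sum = 327.574 μs.
Processing at 3 router(s): 3 × 3 ms = 9000 μs.
End-to-end = 9331 μs.

9331 μs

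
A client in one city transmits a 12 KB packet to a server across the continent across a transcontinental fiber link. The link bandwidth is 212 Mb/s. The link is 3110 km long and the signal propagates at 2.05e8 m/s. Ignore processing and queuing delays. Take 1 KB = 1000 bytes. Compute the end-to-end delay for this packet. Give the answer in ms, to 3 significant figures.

L = 96000 bits.
Transmission delay = L/R = 96000 / 212000000 = 0.45283 ms.
Propagation delay = d/s = 3110000 m / 2.05e+08 m/s = 15.1707 ms.
Total = 15.6 ms.

15.6 ms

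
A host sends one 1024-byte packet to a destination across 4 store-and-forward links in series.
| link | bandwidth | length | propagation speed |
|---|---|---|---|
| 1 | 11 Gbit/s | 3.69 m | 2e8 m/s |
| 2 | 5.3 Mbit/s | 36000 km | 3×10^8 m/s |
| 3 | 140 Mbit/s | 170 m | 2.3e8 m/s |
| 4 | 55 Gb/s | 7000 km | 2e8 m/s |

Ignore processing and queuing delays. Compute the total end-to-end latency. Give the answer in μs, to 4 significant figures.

156600 μs

L = 1024 × 8 = 8192 bits.
Transmission delays (L/R per hop): 0.744727, 1545.66, 58.5143, 0.148945 μs; sum = 1605.07 μs.
Propagation delays (d/s per hop): 0.01845, 120000, 0.73913, 35000 μs; sum = 155001 μs.
End-to-end = 156600 μs.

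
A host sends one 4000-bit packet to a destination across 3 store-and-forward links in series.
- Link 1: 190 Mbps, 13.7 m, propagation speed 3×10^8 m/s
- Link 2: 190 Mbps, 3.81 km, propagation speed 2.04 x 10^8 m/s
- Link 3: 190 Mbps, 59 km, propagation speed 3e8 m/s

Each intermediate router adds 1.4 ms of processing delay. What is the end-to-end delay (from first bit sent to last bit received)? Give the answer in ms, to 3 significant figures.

Transmission delay per hop = L/R = 4000/190000000 = 0.0210526 ms; 3 hops → 0.0631579 ms.
Propagation delays (d/s per hop): 4.56667e-05, 0.0186765, 0.196667 ms; sum = 0.215389 ms.
Processing at 2 router(s): 2 × 1.4 ms = 2.8 ms.
End-to-end = 3.08 ms.

3.08 ms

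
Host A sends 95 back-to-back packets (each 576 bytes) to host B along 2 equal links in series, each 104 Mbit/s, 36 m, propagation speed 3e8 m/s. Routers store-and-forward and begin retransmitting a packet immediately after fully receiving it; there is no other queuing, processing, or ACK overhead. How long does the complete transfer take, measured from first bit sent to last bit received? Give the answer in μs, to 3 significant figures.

4250 μs

Per-hop transmission t_tx = L/R = 4608/104000000 = 44.3077 μs.
Per-hop propagation t_prop = 36/300000000 = 0.12 μs.
Pipeline fill: first packet needs 2·t_tx to clear all hops; remaining 94 packets each add one t_tx.
Total = (2+95-1)·t_tx + 2·t_prop = 96·44.3077 + 2·0.12 = 4250 μs.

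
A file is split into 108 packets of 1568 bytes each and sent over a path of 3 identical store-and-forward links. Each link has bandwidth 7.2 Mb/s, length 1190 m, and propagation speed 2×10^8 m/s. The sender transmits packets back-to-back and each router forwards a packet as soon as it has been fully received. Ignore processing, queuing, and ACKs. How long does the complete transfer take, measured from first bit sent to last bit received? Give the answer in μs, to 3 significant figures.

Per-hop transmission t_tx = L/R = 12544/7200000 = 1742.22 μs.
Per-hop propagation t_prop = 1190/200000000 = 5.95 μs.
Pipeline fill: first packet needs 3·t_tx to clear all hops; remaining 107 packets each add one t_tx.
Total = (3+108-1)·t_tx + 3·t_prop = 110·1742.22 + 3·5.95 = 192000 μs.

192000 μs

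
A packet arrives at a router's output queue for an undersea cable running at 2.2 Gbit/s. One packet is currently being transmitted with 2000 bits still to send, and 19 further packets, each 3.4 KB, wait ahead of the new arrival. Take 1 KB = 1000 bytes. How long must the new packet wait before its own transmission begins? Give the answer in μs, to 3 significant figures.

236 μs

Each queued packet: L/R = 27200/2200000000 = 12.3636 μs.
19 queued → 234.909 μs.
Plus remaining 2000 bits of current packet: 0.909091 μs.
Queuing delay = 236 μs.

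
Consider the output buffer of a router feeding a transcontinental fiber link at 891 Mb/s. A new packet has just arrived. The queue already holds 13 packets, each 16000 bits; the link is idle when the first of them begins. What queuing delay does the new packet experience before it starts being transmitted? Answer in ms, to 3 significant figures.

0.233 ms

Each queued packet: L/R = 16000/891000000 = 0.0179574 ms.
13 queued → 0.233446 ms.
Queuing delay = 0.233 ms.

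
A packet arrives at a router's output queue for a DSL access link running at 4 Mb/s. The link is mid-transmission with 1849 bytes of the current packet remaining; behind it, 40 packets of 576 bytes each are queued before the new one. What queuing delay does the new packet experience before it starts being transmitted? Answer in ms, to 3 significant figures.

Each queued packet: L/R = 4608/4000000 = 1.152 ms.
40 queued → 46.08 ms.
Plus remaining 14792 bits of current packet: 3.698 ms.
Queuing delay = 49.8 ms.

49.8 ms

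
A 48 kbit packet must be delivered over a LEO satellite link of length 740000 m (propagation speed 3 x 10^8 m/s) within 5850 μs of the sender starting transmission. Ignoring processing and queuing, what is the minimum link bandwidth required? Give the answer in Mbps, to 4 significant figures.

14.19 Mbps

Propagation delay = 740000 / 300000000 = 2466.67 μs.
Transmission budget = 5850 − 2466.67 = 3383.33 μs.
R ≥ L / t_tx = 48000 bits / 0.00338333 s = 14.19 Mbps.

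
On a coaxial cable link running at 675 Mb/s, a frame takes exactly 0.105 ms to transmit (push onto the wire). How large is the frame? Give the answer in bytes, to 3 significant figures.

8860 bytes

L = R × t_tx = 675000000 b/s × 0.000105 s = 70875 bits.
In bytes: 70875 / 8 = 8860 bytes.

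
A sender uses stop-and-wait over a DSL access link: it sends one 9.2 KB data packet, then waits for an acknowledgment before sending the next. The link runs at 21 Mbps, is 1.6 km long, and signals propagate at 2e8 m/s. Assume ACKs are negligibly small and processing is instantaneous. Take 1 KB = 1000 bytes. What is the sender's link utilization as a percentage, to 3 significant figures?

99.5 %

t_tx = L/R = 73600/21000000 = 0.00350476 s.
t_prop = 1600/200000000 = 8e-06 s; RTT = 1.6e-05 s.
Cycle = t_tx + RTT = 0.00352076 s.
Utilization = t_tx / cycle = 0.00350476/0.00352076 = 99.5 %.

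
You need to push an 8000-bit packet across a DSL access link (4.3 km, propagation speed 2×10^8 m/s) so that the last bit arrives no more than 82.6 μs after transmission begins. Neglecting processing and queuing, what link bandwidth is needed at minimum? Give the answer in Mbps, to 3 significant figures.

Propagation delay = 4300 / 200000000 = 21.5 μs.
Transmission budget = 82.6 − 21.5 = 61.1 μs.
R ≥ L / t_tx = 8000 bits / 6.11e-05 s = 131 Mbps.

131 Mbps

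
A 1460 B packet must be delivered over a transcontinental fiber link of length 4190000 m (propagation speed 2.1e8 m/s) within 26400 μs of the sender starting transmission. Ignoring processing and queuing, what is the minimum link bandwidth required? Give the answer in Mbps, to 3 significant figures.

L = 11680 bits.
Propagation delay = 4190000 / 210000000 = 19952.4 μs.
Transmission budget = 26400 − 19952.4 = 6447.62 μs.
R ≥ L / t_tx = 11680 bits / 0.00644762 s = 1.81 Mbps.

1.81 Mbps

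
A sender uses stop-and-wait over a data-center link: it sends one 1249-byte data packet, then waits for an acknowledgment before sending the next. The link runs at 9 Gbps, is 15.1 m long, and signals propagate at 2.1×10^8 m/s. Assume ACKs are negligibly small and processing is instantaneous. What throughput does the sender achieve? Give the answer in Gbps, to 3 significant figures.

t_tx = L/R = 9992/9000000000 = 1.11022e-06 s.
t_prop = 15.1/210000000 = 7.19048e-08 s; RTT = 1.4381e-07 s.
Cycle = t_tx + RTT = 1.25403e-06 s.
Throughput = L / cycle = 9992 / 1.25403e-06 = 7.97 Gbps.

7.97 Gbps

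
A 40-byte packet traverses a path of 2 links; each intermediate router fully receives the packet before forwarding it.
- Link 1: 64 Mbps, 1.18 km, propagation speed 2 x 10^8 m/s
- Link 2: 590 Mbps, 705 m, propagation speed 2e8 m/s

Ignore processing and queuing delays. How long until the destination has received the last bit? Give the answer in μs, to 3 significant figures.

L = 40 × 8 = 320 bits.
Transmission delays (L/R per hop): 5, 0.542373 μs; sum = 5.54237 μs.
Propagation delays (d/s per hop): 5.9, 3.525 μs; sum = 9.425 μs.
End-to-end = 15.0 μs.

15.0 μs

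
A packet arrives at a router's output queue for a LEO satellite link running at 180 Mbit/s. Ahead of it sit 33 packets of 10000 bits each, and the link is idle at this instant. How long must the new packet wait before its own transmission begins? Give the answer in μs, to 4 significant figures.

1833 μs

Each queued packet: L/R = 10000/180000000 = 55.5556 μs.
33 queued → 1833.33 μs.
Queuing delay = 1833 μs.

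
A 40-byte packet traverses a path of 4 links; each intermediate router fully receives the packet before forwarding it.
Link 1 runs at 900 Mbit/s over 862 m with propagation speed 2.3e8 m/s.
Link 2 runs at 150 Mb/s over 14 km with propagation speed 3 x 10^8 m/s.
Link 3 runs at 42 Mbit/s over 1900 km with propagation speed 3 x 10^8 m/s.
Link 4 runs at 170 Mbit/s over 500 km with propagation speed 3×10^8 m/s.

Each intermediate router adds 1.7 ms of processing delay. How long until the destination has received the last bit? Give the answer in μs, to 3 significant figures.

13200 μs

L = 40 × 8 = 320 bits.
Transmission delays (L/R per hop): 0.355556, 2.13333, 7.61905, 1.88235 μs; sum = 11.9903 μs.
Propagation delays (d/s per hop): 3.74783, 46.6667, 6333.33, 1666.67 μs; sum = 8050.41 μs.
Processing at 3 router(s): 3 × 1.7 ms = 5100 μs.
End-to-end = 13200 μs.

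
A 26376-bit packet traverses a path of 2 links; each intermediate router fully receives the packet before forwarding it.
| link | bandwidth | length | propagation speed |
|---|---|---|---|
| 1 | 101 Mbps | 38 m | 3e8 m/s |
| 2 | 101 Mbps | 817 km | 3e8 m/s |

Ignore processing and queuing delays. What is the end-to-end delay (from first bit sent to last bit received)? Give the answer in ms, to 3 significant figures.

Transmission delay per hop = L/R = 26376/101000000 = 0.261149 ms; 2 hops → 0.522297 ms.
Propagation delays (d/s per hop): 0.000126667, 2.72333 ms; sum = 2.72346 ms.
End-to-end = 3.25 ms.

3.25 ms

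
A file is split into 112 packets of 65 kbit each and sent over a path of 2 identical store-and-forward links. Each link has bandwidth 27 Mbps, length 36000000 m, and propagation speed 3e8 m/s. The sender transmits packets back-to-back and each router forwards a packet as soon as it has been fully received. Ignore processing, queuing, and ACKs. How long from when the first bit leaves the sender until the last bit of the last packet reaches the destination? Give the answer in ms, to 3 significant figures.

Per-hop transmission t_tx = L/R = 65000/27000000 = 2.40741 ms.
Per-hop propagation t_prop = 36000000/300000000 = 120 ms.
Pipeline fill: first packet needs 2·t_tx to clear all hops; remaining 111 packets each add one t_tx.
Total = (2+112-1)·t_tx + 2·t_prop = 113·2.40741 + 2·120 = 512 ms.

512 ms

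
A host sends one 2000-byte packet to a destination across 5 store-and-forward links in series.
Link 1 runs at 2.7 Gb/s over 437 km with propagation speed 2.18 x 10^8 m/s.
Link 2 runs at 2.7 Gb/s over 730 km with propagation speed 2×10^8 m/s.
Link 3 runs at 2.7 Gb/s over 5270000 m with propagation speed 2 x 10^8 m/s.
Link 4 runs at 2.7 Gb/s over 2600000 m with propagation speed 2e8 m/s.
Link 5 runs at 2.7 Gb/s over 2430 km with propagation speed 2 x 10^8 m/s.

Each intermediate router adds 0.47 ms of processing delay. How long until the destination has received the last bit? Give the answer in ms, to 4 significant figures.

L = 2000 × 8 = 16000 bits.
Transmission delay per hop = L/R = 16000/2700000000 = 0.00592593 ms; 5 hops → 0.0296296 ms.
Propagation delays (d/s per hop): 2.00459, 3.65, 26.35, 13, 12.15 ms; sum = 57.1546 ms.
Processing at 4 router(s): 4 × 0.47 ms = 1.88 ms.
End-to-end = 59.06 ms.

59.06 ms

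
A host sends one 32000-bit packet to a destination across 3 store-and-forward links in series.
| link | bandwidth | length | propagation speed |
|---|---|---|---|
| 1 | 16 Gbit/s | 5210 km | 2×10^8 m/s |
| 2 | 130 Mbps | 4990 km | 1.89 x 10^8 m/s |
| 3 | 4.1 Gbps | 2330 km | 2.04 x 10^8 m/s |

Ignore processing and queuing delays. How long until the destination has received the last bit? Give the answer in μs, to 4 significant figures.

64130 μs

Transmission delays (L/R per hop): 2, 246.154, 7.80488 μs; sum = 255.959 μs.
Propagation delays (d/s per hop): 26050, 26402.1, 11421.6 μs; sum = 63873.7 μs.
End-to-end = 64130 μs.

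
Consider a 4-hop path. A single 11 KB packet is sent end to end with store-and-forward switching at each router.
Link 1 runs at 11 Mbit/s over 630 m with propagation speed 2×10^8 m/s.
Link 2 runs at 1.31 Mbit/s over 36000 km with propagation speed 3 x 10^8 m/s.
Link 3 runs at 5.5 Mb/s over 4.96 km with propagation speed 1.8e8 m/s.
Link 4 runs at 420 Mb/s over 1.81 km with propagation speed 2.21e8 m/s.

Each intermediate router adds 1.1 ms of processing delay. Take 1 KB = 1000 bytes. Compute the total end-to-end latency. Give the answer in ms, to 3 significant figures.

215 ms

L = 88000 bits.
Transmission delays (L/R per hop): 8, 67.1756, 16, 0.209524 ms; sum = 91.3851 ms.
Propagation delays (d/s per hop): 0.00315, 120, 0.0275556, 0.00819005 ms; sum = 120.039 ms.
Processing at 3 router(s): 3 × 1.1 ms = 3.3 ms.
End-to-end = 215 ms.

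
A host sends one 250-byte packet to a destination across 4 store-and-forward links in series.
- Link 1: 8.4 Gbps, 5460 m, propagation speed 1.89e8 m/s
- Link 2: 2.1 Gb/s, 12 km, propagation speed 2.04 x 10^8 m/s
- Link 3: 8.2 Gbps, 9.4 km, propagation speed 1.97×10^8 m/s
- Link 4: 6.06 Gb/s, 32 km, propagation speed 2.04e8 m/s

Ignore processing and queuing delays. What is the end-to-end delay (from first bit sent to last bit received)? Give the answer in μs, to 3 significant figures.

L = 250 × 8 = 2000 bits.
Transmission delays (L/R per hop): 0.238095, 0.952381, 0.243902, 0.330033 μs; sum = 1.76441 μs.
Propagation delays (d/s per hop): 28.8889, 58.8235, 47.7157, 156.863 μs; sum = 292.291 μs.
End-to-end = 294 μs.

294 μs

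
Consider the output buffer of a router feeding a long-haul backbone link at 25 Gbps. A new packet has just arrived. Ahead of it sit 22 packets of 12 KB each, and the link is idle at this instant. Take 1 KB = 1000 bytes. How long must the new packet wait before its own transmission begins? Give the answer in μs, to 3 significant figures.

Each queued packet: L/R = 96000/25000000000 = 3.84 μs.
22 queued → 84.48 μs.
Queuing delay = 84.5 μs.

84.5 μs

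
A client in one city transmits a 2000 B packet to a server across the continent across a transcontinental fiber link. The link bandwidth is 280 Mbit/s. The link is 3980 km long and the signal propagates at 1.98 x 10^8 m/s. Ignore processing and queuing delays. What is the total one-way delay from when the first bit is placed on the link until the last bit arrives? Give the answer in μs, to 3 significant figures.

L = 2000 × 8 = 16000 bits.
Transmission delay = L/R = 16000 / 280000000 = 57.1429 μs.
Propagation delay = d/s = 3980000 m / 198000000 m/s = 20101 μs.
Total = 20200 μs.

20200 μs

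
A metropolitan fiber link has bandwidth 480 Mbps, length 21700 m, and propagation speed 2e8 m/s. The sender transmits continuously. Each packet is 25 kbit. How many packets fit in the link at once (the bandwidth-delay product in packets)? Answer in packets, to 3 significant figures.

2.08 packets

Propagation delay = 21700 / 200000000 = 0.0001085 s.
BDP = R × t_prop = 480000000 × 0.0001085 = 52080 bits.
In packets of 25000 bits: 2.08 packets.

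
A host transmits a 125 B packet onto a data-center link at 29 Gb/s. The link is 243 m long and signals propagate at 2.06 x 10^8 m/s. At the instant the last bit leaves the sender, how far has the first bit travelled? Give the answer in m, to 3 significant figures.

t_tx = L/R = 1000/29000000000 = 3.44828e-08 s.
Distance = s × t_tx = 206000000 × 3.44828e-08 = 7.10 m.

7.10 m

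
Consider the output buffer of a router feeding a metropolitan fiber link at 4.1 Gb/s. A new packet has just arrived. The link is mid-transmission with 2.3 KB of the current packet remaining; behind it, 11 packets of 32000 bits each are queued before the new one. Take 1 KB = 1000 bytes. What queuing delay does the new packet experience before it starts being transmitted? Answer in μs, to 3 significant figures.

Each queued packet: L/R = 32000/4.1e+09 = 7.80488 μs.
11 queued → 85.8537 μs.
Plus remaining 18400 bits of current packet: 4.4878 μs.
Queuing delay = 90.3 μs.

90.3 μs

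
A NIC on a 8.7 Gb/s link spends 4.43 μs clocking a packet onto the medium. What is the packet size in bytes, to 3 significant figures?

L = R × t_tx = 8700000000 b/s × 4.43e-06 s = 38541 bits.
In bytes: 38541 / 8 = 4820 bytes.

4820 bytes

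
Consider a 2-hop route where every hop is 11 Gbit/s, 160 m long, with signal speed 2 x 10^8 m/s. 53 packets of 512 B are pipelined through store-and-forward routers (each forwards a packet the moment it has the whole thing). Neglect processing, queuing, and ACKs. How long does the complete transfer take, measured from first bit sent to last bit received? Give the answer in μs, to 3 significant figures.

Per-hop transmission t_tx = L/R = 4096/11000000000 = 0.372364 μs.
Per-hop propagation t_prop = 160/200000000 = 0.8 μs.
Pipeline fill: first packet needs 2·t_tx to clear all hops; remaining 52 packets each add one t_tx.
Total = (2+53-1)·t_tx + 2·t_prop = 54·0.372364 + 2·0.8 = 21.7 μs.

21.7 μs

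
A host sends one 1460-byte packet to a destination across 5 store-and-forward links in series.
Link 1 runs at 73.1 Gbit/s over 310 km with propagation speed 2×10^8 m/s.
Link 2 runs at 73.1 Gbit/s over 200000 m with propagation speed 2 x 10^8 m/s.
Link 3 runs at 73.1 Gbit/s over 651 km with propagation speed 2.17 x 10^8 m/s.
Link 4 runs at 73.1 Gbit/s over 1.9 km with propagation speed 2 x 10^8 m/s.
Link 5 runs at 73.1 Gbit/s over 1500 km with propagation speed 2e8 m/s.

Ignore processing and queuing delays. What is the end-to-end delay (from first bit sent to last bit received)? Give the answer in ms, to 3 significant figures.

L = 1460 × 8 = 11680 bits.
Transmission delay per hop = L/R = 11680/73100000000 = 0.000159781 ms; 5 hops → 0.000798906 ms.
Propagation delays (d/s per hop): 1.55, 1, 3, 0.0095, 7.5 ms; sum = 13.0595 ms.
End-to-end = 13.1 ms.

13.1 ms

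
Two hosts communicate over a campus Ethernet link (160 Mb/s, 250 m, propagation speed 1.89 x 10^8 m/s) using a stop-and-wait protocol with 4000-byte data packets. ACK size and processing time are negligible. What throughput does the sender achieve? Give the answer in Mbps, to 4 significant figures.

157.9 Mbps

t_tx = L/R = 32000/160000000 = 0.0002 s.
t_prop = 250/189000000 = 1.32275e-06 s; RTT = 2.6455e-06 s.
Cycle = t_tx + RTT = 0.000202646 s.
Throughput = L / cycle = 32000 / 0.000202646 = 157.9 Mbps.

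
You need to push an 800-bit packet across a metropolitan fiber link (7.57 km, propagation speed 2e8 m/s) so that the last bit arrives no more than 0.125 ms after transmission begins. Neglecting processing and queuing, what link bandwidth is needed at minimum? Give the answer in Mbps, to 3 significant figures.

9.18 Mbps

Propagation delay = 7570 / 200000000 = 0.03785 ms.
Transmission budget = 0.125 − 0.03785 = 0.08715 ms.
R ≥ L / t_tx = 800 bits / 8.715e-05 s = 9.18 Mbps.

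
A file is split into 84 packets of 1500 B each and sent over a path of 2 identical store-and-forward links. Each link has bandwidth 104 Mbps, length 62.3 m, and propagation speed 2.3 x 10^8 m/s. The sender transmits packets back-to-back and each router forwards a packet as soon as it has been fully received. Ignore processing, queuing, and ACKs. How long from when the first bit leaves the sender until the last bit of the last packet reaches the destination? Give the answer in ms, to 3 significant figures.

9.81 ms

Per-hop transmission t_tx = L/R = 12000/104000000 = 0.115385 ms.
Per-hop propagation t_prop = 62.3/2.3e+08 = 0.00027087 ms.
Pipeline fill: first packet needs 2·t_tx to clear all hops; remaining 83 packets each add one t_tx.
Total = (2+84-1)·t_tx + 2·t_prop = 85·0.115385 + 2·0.00027087 = 9.81 ms.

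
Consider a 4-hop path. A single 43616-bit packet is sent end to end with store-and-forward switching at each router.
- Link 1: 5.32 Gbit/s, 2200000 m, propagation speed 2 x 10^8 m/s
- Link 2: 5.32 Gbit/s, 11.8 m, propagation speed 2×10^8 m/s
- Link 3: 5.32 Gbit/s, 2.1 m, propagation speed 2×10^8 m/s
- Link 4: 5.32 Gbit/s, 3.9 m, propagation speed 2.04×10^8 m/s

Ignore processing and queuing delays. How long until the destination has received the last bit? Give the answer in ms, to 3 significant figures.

Transmission delay per hop = L/R = 43616/5320000000 = 0.0081985 ms; 4 hops → 0.032794 ms.
Propagation delays (d/s per hop): 11, 5.9e-05, 1.05e-05, 1.91176e-05 ms; sum = 11.0001 ms.
End-to-end = 11.0 ms.

11.0 ms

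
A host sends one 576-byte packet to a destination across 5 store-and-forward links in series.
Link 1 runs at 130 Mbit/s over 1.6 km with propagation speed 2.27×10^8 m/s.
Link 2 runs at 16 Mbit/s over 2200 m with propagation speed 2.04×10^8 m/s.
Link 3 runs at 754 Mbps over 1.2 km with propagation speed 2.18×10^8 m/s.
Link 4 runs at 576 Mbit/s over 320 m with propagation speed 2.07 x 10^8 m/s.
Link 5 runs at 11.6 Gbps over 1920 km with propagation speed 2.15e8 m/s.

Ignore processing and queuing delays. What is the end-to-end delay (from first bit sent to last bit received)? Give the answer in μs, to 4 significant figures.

9293 μs

L = 576 × 8 = 4608 bits.
Transmission delays (L/R per hop): 35.4462, 288, 6.11141, 8, 0.397241 μs; sum = 337.955 μs.
Propagation delays (d/s per hop): 7.04846, 10.7843, 5.50459, 1.54589, 8930.23 μs; sum = 8955.12 μs.
End-to-end = 9293 μs.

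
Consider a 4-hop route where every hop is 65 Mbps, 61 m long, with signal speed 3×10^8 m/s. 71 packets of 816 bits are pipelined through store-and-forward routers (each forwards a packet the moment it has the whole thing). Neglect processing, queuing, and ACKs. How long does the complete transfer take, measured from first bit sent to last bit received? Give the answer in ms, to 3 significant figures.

0.930 ms

Per-hop transmission t_tx = L/R = 816/65000000 = 0.0125538 ms.
Per-hop propagation t_prop = 61/300000000 = 0.000203333 ms.
Pipeline fill: first packet needs 4·t_tx to clear all hops; remaining 70 packets each add one t_tx.
Total = (4+71-1)·t_tx + 4·t_prop = 74·0.0125538 + 4·0.000203333 = 0.930 ms.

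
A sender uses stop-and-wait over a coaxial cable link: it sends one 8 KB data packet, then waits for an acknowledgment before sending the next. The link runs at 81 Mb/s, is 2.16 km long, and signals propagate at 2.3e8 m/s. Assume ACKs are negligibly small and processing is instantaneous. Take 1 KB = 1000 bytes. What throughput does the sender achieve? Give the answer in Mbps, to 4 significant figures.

79.12 Mbps

t_tx = L/R = 64000/81000000 = 0.000790123 s.
t_prop = 2160/2.3e+08 = 9.3913e-06 s; RTT = 1.87826e-05 s.
Cycle = t_tx + RTT = 0.000808906 s.
Throughput = L / cycle = 64000 / 0.000808906 = 79.12 Mbps.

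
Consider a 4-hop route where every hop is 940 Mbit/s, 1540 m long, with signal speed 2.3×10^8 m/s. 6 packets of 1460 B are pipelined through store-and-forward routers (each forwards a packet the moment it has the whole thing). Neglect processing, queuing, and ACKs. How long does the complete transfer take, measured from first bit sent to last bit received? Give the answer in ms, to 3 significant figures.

Per-hop transmission t_tx = L/R = 11680/940000000 = 0.0124255 ms.
Per-hop propagation t_prop = 1540/2.3e+08 = 0.00669565 ms.
Pipeline fill: first packet needs 4·t_tx to clear all hops; remaining 5 packets each add one t_tx.
Total = (4+6-1)·t_tx + 4·t_prop = 9·0.0124255 + 4·0.00669565 = 0.139 ms.

0.139 ms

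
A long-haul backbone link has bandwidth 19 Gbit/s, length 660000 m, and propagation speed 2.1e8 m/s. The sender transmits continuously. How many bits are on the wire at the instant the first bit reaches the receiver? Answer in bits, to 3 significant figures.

59700000 bits

Propagation delay = 660000 / 210000000 = 0.00314286 s.
BDP = R × t_prop = 19000000000 × 0.00314286 = 59714300 bits.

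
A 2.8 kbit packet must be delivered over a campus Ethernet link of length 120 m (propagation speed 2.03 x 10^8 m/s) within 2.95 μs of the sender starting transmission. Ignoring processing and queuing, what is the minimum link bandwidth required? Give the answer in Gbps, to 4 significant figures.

Propagation delay = 120 / 2.03e+08 = 0.591133 μs.
Transmission budget = 2.95 − 0.591133 = 2.35887 μs.
R ≥ L / t_tx = 2800 bits / 2.35887e-06 s = 1.187 Gbps.

1.187 Gbps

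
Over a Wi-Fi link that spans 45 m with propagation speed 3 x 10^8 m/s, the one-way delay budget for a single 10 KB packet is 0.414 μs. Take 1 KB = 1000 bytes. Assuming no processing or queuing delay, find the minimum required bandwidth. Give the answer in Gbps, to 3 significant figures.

L = 80000 bits.
Propagation delay = 45 / 300000000 = 0.15 μs.
Transmission budget = 0.414 − 0.15 = 0.264 μs.
R ≥ L / t_tx = 80000 bits / 2.64e-07 s = 303 Gbps.

303 Gbps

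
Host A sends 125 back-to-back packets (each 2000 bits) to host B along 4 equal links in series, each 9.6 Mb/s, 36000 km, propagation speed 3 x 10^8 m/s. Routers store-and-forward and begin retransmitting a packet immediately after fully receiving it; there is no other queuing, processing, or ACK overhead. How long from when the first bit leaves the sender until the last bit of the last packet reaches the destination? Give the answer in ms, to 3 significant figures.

Per-hop transmission t_tx = L/R = 2000/9600000 = 0.208333 ms.
Per-hop propagation t_prop = 36000000/300000000 = 120 ms.
Pipeline fill: first packet needs 4·t_tx to clear all hops; remaining 124 packets each add one t_tx.
Total = (4+125-1)·t_tx + 4·t_prop = 128·0.208333 + 4·120 = 507 ms.

507 ms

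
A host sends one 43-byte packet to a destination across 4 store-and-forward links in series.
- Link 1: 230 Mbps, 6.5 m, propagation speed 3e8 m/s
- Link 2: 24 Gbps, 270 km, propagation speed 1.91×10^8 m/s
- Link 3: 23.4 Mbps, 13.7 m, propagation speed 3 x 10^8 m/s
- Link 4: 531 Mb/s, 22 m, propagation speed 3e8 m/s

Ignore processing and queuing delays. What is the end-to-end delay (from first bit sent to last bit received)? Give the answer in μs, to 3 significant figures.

L = 43 × 8 = 344 bits.
Transmission delays (L/R per hop): 1.49565, 0.0143333, 14.7009, 0.647834 μs; sum = 16.8587 μs.
Propagation delays (d/s per hop): 0.0216667, 1413.61, 0.0456667, 0.0733333 μs; sum = 1413.75 μs.
End-to-end = 1430 μs.

1430 μs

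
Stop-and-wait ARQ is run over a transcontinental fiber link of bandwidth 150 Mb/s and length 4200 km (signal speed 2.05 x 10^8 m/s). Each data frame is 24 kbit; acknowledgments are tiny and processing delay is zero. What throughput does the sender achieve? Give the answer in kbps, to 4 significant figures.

583.4 kbps

t_tx = L/R = 24000/150000000 = 0.00016 s.
t_prop = 4200000/2.05e+08 = 0.0204878 s; RTT = 0.0409756 s.
Cycle = t_tx + RTT = 0.0411356 s.
Throughput = L / cycle = 24000 / 0.0411356 = 583.4 kbps.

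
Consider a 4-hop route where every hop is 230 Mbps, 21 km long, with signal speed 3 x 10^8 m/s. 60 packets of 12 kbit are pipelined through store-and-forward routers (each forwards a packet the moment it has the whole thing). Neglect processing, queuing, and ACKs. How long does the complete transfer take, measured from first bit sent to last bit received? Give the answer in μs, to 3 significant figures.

Per-hop transmission t_tx = L/R = 12000/230000000 = 52.1739 μs.
Per-hop propagation t_prop = 21000/300000000 = 70 μs.
Pipeline fill: first packet needs 4·t_tx to clear all hops; remaining 59 packets each add one t_tx.
Total = (4+60-1)·t_tx + 4·t_prop = 63·52.1739 + 4·70 = 3570 μs.

3570 μs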